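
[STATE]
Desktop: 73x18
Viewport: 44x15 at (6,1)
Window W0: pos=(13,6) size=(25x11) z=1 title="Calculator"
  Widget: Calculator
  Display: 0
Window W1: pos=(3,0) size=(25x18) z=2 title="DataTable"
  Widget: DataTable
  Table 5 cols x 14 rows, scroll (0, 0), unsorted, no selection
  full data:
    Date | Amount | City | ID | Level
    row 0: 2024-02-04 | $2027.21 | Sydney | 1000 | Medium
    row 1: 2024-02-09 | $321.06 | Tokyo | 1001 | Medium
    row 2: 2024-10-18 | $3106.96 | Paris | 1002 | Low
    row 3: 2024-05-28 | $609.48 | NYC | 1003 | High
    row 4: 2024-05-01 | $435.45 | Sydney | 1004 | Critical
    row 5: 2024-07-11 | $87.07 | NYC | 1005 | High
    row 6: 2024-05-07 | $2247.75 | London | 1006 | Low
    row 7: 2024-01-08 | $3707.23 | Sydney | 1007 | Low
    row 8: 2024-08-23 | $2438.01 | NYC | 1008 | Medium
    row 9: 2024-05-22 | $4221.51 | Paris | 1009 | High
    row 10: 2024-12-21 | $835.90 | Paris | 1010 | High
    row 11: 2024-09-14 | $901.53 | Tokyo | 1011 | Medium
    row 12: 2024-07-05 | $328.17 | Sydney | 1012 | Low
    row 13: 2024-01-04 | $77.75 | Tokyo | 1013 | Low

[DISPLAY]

ataTable             ┃                      
─────────────────────┨                      
te      │Amount  │Cit┃                      
────────┼────────┼───┃                      
24-02-04│$2027.21│Syd┃                      
24-02-09│$321.06 │Tok┃━━━━━━━━━┓            
24-10-18│$3106.96│Par┃         ┃            
24-05-28│$609.48 │NYC┃─────────┨            
24-05-01│$435.45 │Syd┃        0┃            
24-07-11│$87.07  │NYC┃──┐      ┃            
24-05-07│$2247.75│Lon┃÷ │      ┃            
24-01-08│$3707.23│Syd┃──┤      ┃            
24-08-23│$2438.01│NYC┃× │      ┃            
24-05-22│$4221.51│Par┃──┤      ┃            
24-12-21│$835.90 │Par┃- │      ┃            


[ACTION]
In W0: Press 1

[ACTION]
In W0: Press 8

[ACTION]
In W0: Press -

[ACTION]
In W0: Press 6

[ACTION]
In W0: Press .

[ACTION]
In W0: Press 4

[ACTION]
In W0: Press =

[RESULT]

ataTable             ┃                      
─────────────────────┨                      
te      │Amount  │Cit┃                      
────────┼────────┼───┃                      
24-02-04│$2027.21│Syd┃                      
24-02-09│$321.06 │Tok┃━━━━━━━━━┓            
24-10-18│$3106.96│Par┃         ┃            
24-05-28│$609.48 │NYC┃─────────┨            
24-05-01│$435.45 │Syd┃     11.6┃            
24-07-11│$87.07  │NYC┃──┐      ┃            
24-05-07│$2247.75│Lon┃÷ │      ┃            
24-01-08│$3707.23│Syd┃──┤      ┃            
24-08-23│$2438.01│NYC┃× │      ┃            
24-05-22│$4221.51│Par┃──┤      ┃            
24-12-21│$835.90 │Par┃- │      ┃            


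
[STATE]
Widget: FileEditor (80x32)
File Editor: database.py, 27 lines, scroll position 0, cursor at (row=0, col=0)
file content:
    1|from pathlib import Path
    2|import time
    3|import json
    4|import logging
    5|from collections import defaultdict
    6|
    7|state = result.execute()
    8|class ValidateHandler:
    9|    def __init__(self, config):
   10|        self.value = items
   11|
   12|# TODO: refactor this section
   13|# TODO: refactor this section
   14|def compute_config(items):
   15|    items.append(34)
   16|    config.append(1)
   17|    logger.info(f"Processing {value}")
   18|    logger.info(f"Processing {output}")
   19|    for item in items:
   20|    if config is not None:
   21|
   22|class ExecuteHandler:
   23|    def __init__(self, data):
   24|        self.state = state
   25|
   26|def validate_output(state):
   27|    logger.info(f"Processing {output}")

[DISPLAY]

█rom pathlib import Path                                                       ▲
import time                                                                    █
import json                                                                    ░
import logging                                                                 ░
from collections import defaultdict                                            ░
                                                                               ░
state = result.execute()                                                       ░
class ValidateHandler:                                                         ░
    def __init__(self, config):                                                ░
        self.value = items                                                     ░
                                                                               ░
# TODO: refactor this section                                                  ░
# TODO: refactor this section                                                  ░
def compute_config(items):                                                     ░
    items.append(34)                                                           ░
    config.append(1)                                                           ░
    logger.info(f"Processing {value}")                                         ░
    logger.info(f"Processing {output}")                                        ░
    for item in items:                                                         ░
    if config is not None:                                                     ░
                                                                               ░
class ExecuteHandler:                                                          ░
    def __init__(self, data):                                                  ░
        self.state = state                                                     ░
                                                                               ░
def validate_output(state):                                                    ░
    logger.info(f"Processing {output}")                                        ░
                                                                               ░
                                                                               ░
                                                                               ░
                                                                               ░
                                                                               ▼


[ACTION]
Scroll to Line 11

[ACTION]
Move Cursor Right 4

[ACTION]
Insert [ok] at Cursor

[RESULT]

fromok█pathlib import Path                                                     ▲
import time                                                                    █
import json                                                                    ░
import logging                                                                 ░
from collections import defaultdict                                            ░
                                                                               ░
state = result.execute()                                                       ░
class ValidateHandler:                                                         ░
    def __init__(self, config):                                                ░
        self.value = items                                                     ░
                                                                               ░
# TODO: refactor this section                                                  ░
# TODO: refactor this section                                                  ░
def compute_config(items):                                                     ░
    items.append(34)                                                           ░
    config.append(1)                                                           ░
    logger.info(f"Processing {value}")                                         ░
    logger.info(f"Processing {output}")                                        ░
    for item in items:                                                         ░
    if config is not None:                                                     ░
                                                                               ░
class ExecuteHandler:                                                          ░
    def __init__(self, data):                                                  ░
        self.state = state                                                     ░
                                                                               ░
def validate_output(state):                                                    ░
    logger.info(f"Processing {output}")                                        ░
                                                                               ░
                                                                               ░
                                                                               ░
                                                                               ░
                                                                               ▼


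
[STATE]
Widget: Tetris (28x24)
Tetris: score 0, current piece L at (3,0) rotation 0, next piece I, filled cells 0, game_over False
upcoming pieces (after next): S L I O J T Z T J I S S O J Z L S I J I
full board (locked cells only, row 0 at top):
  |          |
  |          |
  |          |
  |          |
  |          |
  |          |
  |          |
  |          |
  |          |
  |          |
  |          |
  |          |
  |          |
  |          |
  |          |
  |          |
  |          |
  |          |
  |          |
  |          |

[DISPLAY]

     ▒    │Next:            
   ▒▒▒    │████             
          │                 
          │                 
          │                 
          │                 
          │Score:           
          │0                
          │                 
          │                 
          │                 
          │                 
          │                 
          │                 
          │                 
          │                 
          │                 
          │                 
          │                 
          │                 
          │                 
          │                 
          │                 
          │                 


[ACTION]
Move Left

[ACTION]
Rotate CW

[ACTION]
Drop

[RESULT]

          │Next:            
  ▒       │████             
  ▒       │                 
  ▒▒      │                 
          │                 
          │                 
          │Score:           
          │0                
          │                 
          │                 
          │                 
          │                 
          │                 
          │                 
          │                 
          │                 
          │                 
          │                 
          │                 
          │                 
          │                 
          │                 
          │                 
          │                 


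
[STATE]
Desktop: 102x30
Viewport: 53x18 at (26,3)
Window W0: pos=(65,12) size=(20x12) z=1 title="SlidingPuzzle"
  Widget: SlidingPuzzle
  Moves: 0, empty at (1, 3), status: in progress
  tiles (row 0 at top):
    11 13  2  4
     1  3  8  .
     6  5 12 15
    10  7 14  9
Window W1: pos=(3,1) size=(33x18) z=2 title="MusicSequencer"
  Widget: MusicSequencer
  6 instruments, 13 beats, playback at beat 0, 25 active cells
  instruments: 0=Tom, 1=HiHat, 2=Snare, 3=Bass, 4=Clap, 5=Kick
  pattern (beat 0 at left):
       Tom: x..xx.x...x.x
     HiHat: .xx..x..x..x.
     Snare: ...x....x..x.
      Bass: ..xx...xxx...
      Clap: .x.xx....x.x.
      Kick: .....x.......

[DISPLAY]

─────────┨                                           
         ┃                                           
         ┃                                           
         ┃                                           
         ┃                                           
         ┃                                           
         ┃                                           
         ┃                                           
         ┃                                           
         ┃                             ┏━━━━━━━━━━━━━
         ┃                             ┃ SlidingPuzzl
         ┃                             ┠─────────────
         ┃                             ┃┌────┬────┬──
         ┃                             ┃│ 11 │ 13 │  
         ┃                             ┃├────┼────┼──
━━━━━━━━━┛                             ┃│  1 │  3 │  
                                       ┃├────┼────┼──
                                       ┃│  6 │  5 │ 1


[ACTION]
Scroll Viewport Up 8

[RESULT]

                                                     
━━━━━━━━━┓                                           
         ┃                                           
─────────┨                                           
         ┃                                           
         ┃                                           
         ┃                                           
         ┃                                           
         ┃                                           
         ┃                                           
         ┃                                           
         ┃                                           
         ┃                             ┏━━━━━━━━━━━━━
         ┃                             ┃ SlidingPuzzl
         ┃                             ┠─────────────
         ┃                             ┃┌────┬────┬──
         ┃                             ┃│ 11 │ 13 │  
         ┃                             ┃├────┼────┼──


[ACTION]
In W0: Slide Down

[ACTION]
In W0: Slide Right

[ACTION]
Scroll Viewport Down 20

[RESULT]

         ┃                             ┏━━━━━━━━━━━━━
         ┃                             ┃ SlidingPuzzl
         ┃                             ┠─────────────
         ┃                             ┃┌────┬────┬──
         ┃                             ┃│ 11 │ 13 │  
         ┃                             ┃├────┼────┼──
━━━━━━━━━┛                             ┃│  1 │  3 │  
                                       ┃├────┼────┼──
                                       ┃│  6 │  5 │ 1
                                       ┃├────┼────┼──
                                       ┃│ 10 │  7 │ 1
                                       ┗━━━━━━━━━━━━━
                                                     
                                                     
                                                     
                                                     
                                                     
                                                     


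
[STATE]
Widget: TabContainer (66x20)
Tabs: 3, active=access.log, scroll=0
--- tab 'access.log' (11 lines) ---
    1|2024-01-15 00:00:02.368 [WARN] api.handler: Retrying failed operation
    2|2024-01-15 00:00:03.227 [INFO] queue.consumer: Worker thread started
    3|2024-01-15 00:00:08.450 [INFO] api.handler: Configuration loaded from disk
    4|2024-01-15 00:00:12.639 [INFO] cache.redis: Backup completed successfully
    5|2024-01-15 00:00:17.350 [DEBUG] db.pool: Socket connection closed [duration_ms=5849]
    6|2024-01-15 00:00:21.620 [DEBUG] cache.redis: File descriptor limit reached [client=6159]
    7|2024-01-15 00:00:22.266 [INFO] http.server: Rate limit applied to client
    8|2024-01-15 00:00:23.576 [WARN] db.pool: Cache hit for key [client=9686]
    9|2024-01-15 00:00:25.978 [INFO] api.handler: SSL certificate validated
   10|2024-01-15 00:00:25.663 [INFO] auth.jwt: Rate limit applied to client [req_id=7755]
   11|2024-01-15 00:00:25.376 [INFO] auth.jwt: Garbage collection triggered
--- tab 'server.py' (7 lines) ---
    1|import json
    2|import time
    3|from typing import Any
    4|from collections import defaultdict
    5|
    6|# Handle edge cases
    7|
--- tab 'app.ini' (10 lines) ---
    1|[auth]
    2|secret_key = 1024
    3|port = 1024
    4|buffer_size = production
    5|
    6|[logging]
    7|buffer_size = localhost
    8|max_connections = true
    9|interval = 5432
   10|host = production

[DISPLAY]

[access.log]│ server.py │ app.ini                                 
──────────────────────────────────────────────────────────────────
2024-01-15 00:00:02.368 [WARN] api.handler: Retrying failed operat
2024-01-15 00:00:03.227 [INFO] queue.consumer: Worker thread start
2024-01-15 00:00:08.450 [INFO] api.handler: Configuration loaded f
2024-01-15 00:00:12.639 [INFO] cache.redis: Backup completed succe
2024-01-15 00:00:17.350 [DEBUG] db.pool: Socket connection closed 
2024-01-15 00:00:21.620 [DEBUG] cache.redis: File descriptor limit
2024-01-15 00:00:22.266 [INFO] http.server: Rate limit applied to 
2024-01-15 00:00:23.576 [WARN] db.pool: Cache hit for key [client=
2024-01-15 00:00:25.978 [INFO] api.handler: SSL certificate valida
2024-01-15 00:00:25.663 [INFO] auth.jwt: Rate limit applied to cli
2024-01-15 00:00:25.376 [INFO] auth.jwt: Garbage collection trigge
                                                                  
                                                                  
                                                                  
                                                                  
                                                                  
                                                                  
                                                                  


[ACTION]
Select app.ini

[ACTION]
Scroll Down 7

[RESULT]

 access.log │ server.py │[app.ini]                                
──────────────────────────────────────────────────────────────────
max_connections = true                                            
interval = 5432                                                   
host = production                                                 
                                                                  
                                                                  
                                                                  
                                                                  
                                                                  
                                                                  
                                                                  
                                                                  
                                                                  
                                                                  
                                                                  
                                                                  
                                                                  
                                                                  
                                                                  


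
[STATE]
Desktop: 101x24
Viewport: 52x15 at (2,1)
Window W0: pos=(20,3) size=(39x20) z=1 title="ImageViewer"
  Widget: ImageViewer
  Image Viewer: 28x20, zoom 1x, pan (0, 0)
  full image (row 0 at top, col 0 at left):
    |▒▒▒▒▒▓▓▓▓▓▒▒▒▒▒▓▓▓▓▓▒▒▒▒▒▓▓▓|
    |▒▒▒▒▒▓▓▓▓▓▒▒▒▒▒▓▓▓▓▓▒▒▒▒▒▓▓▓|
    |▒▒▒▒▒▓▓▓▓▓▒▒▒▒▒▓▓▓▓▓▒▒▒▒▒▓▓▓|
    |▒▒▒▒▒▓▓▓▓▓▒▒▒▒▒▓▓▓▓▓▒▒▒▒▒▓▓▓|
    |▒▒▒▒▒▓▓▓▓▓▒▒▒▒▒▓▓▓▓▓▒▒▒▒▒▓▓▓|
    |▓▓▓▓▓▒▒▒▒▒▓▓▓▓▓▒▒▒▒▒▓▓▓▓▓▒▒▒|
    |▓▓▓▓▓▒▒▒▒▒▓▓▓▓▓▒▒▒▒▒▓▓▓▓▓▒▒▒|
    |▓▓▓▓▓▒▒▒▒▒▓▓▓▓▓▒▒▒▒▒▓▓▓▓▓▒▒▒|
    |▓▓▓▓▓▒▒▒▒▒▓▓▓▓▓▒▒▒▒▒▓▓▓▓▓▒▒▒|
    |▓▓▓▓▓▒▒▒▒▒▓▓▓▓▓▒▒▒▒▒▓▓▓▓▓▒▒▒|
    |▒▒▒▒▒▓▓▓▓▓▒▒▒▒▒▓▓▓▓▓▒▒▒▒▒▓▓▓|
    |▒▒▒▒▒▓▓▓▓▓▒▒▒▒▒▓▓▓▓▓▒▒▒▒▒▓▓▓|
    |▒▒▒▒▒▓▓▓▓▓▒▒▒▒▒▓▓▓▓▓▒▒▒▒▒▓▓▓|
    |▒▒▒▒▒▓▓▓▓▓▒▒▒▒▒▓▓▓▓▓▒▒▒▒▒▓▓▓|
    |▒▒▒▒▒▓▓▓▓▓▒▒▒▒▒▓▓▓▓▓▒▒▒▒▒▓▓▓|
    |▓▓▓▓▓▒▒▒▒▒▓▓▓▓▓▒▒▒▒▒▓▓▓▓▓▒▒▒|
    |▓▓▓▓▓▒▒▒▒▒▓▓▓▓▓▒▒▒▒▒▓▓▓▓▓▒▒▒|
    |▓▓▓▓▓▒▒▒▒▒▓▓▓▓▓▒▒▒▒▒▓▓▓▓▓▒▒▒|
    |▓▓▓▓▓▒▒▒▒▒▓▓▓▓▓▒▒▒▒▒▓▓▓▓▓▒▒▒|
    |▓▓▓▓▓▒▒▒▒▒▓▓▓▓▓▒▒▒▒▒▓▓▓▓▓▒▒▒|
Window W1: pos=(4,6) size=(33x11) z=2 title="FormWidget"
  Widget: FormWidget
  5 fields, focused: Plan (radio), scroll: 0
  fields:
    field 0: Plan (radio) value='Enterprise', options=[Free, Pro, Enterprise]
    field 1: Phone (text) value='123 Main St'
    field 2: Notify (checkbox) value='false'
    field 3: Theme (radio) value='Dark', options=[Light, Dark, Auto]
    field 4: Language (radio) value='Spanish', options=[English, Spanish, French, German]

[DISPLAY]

                                                    
                                                    
                  ┏━━━━━━━━━━━━━━━━━━━━━━━━━━━━━━━━━
                  ┃ ImageViewer                     
                  ┠─────────────────────────────────
  ┏━━━━━━━━━━━━━━━━━━━━━━━━━━━━━━━┓▓▓▓▓▒▒▒▒▒▓▓▓     
  ┃ FormWidget                    ┃▓▓▓▓▒▒▒▒▒▓▓▓     
  ┠───────────────────────────────┨▓▓▓▓▒▒▒▒▒▓▓▓     
  ┃> Plan:       ( ) Free  ( ) Pro┃▓▓▓▓▒▒▒▒▒▓▓▓     
  ┃  Phone:      [123 Main St    ]┃▓▓▓▓▒▒▒▒▒▓▓▓     
  ┃  Notify:     [ ]              ┃▒▒▒▒▓▓▓▓▓▒▒▒     
  ┃  Theme:      ( ) Light  (●) Da┃▒▒▒▒▓▓▓▓▓▒▒▒     
  ┃  Language:   ( ) English  (●) ┃▒▒▒▒▓▓▓▓▓▒▒▒     
  ┃                               ┃▒▒▒▒▓▓▓▓▓▒▒▒     
  ┃                               ┃▒▒▒▒▓▓▓▓▓▒▒▒     


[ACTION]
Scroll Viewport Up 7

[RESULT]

                                                    
                                                    
                                                    
                  ┏━━━━━━━━━━━━━━━━━━━━━━━━━━━━━━━━━
                  ┃ ImageViewer                     
                  ┠─────────────────────────────────
  ┏━━━━━━━━━━━━━━━━━━━━━━━━━━━━━━━┓▓▓▓▓▒▒▒▒▒▓▓▓     
  ┃ FormWidget                    ┃▓▓▓▓▒▒▒▒▒▓▓▓     
  ┠───────────────────────────────┨▓▓▓▓▒▒▒▒▒▓▓▓     
  ┃> Plan:       ( ) Free  ( ) Pro┃▓▓▓▓▒▒▒▒▒▓▓▓     
  ┃  Phone:      [123 Main St    ]┃▓▓▓▓▒▒▒▒▒▓▓▓     
  ┃  Notify:     [ ]              ┃▒▒▒▒▓▓▓▓▓▒▒▒     
  ┃  Theme:      ( ) Light  (●) Da┃▒▒▒▒▓▓▓▓▓▒▒▒     
  ┃  Language:   ( ) English  (●) ┃▒▒▒▒▓▓▓▓▓▒▒▒     
  ┃                               ┃▒▒▒▒▓▓▓▓▓▒▒▒     


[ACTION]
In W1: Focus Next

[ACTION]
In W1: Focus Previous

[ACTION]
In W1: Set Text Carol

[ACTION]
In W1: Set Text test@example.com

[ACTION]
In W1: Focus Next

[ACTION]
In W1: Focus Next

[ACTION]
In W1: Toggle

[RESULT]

                                                    
                                                    
                                                    
                  ┏━━━━━━━━━━━━━━━━━━━━━━━━━━━━━━━━━
                  ┃ ImageViewer                     
                  ┠─────────────────────────────────
  ┏━━━━━━━━━━━━━━━━━━━━━━━━━━━━━━━┓▓▓▓▓▒▒▒▒▒▓▓▓     
  ┃ FormWidget                    ┃▓▓▓▓▒▒▒▒▒▓▓▓     
  ┠───────────────────────────────┨▓▓▓▓▒▒▒▒▒▓▓▓     
  ┃  Plan:       ( ) Free  ( ) Pro┃▓▓▓▓▒▒▒▒▒▓▓▓     
  ┃  Phone:      [123 Main St    ]┃▓▓▓▓▒▒▒▒▒▓▓▓     
  ┃> Notify:     [x]              ┃▒▒▒▒▓▓▓▓▓▒▒▒     
  ┃  Theme:      ( ) Light  (●) Da┃▒▒▒▒▓▓▓▓▓▒▒▒     
  ┃  Language:   ( ) English  (●) ┃▒▒▒▒▓▓▓▓▓▒▒▒     
  ┃                               ┃▒▒▒▒▓▓▓▓▓▒▒▒     


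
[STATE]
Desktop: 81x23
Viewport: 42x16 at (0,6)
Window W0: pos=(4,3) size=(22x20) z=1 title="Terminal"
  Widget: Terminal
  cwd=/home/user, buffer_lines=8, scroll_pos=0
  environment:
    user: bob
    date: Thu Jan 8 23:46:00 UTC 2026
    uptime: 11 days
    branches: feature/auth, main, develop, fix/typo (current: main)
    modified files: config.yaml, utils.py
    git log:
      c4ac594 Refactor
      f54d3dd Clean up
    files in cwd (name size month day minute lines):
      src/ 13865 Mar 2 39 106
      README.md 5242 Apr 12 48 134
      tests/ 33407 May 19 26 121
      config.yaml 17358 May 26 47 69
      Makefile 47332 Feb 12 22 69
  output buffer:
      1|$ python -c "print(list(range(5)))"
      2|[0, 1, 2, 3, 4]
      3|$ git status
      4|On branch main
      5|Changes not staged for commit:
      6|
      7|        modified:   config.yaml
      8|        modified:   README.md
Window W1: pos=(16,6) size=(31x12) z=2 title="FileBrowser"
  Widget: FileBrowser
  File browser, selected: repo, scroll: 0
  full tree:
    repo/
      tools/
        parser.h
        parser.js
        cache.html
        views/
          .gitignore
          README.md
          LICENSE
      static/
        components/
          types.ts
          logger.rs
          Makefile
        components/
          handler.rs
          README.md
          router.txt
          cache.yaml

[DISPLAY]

    ┃$ python -c┏━━━━━━━━━━━━━━━━━━━━━━━━━
    ┃[0, 1, 2, 3┃ FileBrowser             
    ┃$ git statu┠─────────────────────────
    ┃On branch m┃> [-] repo/              
    ┃Changes not┃    [+] tools/           
    ┃           ┃    [+] static/          
    ┃        mod┃                         
    ┃        mod┃                         
    ┃$ █        ┃                         
    ┃           ┃                         
    ┃           ┃                         
    ┃           ┗━━━━━━━━━━━━━━━━━━━━━━━━━
    ┃                    ┃                
    ┃                    ┃                
    ┃                    ┃                
    ┃                    ┃                


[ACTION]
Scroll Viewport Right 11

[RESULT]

on -c┏━━━━━━━━━━━━━━━━━━━━━━━━━━━━━┓      
 2, 3┃ FileBrowser                 ┃      
statu┠─────────────────────────────┨      
nch m┃> [-] repo/                  ┃      
s not┃    [+] tools/               ┃      
     ┃    [+] static/              ┃      
  mod┃                             ┃      
  mod┃                             ┃      
     ┃                             ┃      
     ┃                             ┃      
     ┃                             ┃      
     ┗━━━━━━━━━━━━━━━━━━━━━━━━━━━━━┛      
              ┃                           
              ┃                           
              ┃                           
              ┃                           


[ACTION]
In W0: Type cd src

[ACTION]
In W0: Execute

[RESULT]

on -c┏━━━━━━━━━━━━━━━━━━━━━━━━━━━━━┓      
 2, 3┃ FileBrowser                 ┃      
statu┠─────────────────────────────┨      
nch m┃> [-] repo/                  ┃      
s not┃    [+] tools/               ┃      
     ┃    [+] static/              ┃      
  mod┃                             ┃      
  mod┃                             ┃      
rc   ┃                             ┃      
     ┃                             ┃      
     ┃                             ┃      
     ┗━━━━━━━━━━━━━━━━━━━━━━━━━━━━━┛      
              ┃                           
              ┃                           
              ┃                           
              ┃                           


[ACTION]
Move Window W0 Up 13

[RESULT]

nch m┏━━━━━━━━━━━━━━━━━━━━━━━━━━━━━┓      
s not┃ FileBrowser                 ┃      
     ┠─────────────────────────────┨      
  mod┃> [-] repo/                  ┃      
  mod┃    [+] tools/               ┃      
rc   ┃    [+] static/              ┃      
     ┃                             ┃      
     ┃                             ┃      
     ┃                             ┃      
     ┃                             ┃      
     ┃                             ┃      
     ┗━━━━━━━━━━━━━━━━━━━━━━━━━━━━━┛      
              ┃                           
━━━━━━━━━━━━━━┛                           
                                          
                                          


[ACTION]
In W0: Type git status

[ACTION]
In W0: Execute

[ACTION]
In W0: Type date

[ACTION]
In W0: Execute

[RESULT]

  mod┏━━━━━━━━━━━━━━━━━━━━━━━━━━━━━┓      
  mod┃ FileBrowser                 ┃      
rc   ┠─────────────────────────────┨      
     ┃> [-] repo/                  ┃      
statu┃    [+] tools/               ┃      
nch m┃    [+] static/              ┃      
s not┃                             ┃      
     ┃                             ┃      
  mod┃                             ┃      
  mod┃                             ┃      
     ┃                             ┃      
n 8 2┗━━━━━━━━━━━━━━━━━━━━━━━━━━━━━┛      
              ┃                           
━━━━━━━━━━━━━━┛                           
                                          
                                          


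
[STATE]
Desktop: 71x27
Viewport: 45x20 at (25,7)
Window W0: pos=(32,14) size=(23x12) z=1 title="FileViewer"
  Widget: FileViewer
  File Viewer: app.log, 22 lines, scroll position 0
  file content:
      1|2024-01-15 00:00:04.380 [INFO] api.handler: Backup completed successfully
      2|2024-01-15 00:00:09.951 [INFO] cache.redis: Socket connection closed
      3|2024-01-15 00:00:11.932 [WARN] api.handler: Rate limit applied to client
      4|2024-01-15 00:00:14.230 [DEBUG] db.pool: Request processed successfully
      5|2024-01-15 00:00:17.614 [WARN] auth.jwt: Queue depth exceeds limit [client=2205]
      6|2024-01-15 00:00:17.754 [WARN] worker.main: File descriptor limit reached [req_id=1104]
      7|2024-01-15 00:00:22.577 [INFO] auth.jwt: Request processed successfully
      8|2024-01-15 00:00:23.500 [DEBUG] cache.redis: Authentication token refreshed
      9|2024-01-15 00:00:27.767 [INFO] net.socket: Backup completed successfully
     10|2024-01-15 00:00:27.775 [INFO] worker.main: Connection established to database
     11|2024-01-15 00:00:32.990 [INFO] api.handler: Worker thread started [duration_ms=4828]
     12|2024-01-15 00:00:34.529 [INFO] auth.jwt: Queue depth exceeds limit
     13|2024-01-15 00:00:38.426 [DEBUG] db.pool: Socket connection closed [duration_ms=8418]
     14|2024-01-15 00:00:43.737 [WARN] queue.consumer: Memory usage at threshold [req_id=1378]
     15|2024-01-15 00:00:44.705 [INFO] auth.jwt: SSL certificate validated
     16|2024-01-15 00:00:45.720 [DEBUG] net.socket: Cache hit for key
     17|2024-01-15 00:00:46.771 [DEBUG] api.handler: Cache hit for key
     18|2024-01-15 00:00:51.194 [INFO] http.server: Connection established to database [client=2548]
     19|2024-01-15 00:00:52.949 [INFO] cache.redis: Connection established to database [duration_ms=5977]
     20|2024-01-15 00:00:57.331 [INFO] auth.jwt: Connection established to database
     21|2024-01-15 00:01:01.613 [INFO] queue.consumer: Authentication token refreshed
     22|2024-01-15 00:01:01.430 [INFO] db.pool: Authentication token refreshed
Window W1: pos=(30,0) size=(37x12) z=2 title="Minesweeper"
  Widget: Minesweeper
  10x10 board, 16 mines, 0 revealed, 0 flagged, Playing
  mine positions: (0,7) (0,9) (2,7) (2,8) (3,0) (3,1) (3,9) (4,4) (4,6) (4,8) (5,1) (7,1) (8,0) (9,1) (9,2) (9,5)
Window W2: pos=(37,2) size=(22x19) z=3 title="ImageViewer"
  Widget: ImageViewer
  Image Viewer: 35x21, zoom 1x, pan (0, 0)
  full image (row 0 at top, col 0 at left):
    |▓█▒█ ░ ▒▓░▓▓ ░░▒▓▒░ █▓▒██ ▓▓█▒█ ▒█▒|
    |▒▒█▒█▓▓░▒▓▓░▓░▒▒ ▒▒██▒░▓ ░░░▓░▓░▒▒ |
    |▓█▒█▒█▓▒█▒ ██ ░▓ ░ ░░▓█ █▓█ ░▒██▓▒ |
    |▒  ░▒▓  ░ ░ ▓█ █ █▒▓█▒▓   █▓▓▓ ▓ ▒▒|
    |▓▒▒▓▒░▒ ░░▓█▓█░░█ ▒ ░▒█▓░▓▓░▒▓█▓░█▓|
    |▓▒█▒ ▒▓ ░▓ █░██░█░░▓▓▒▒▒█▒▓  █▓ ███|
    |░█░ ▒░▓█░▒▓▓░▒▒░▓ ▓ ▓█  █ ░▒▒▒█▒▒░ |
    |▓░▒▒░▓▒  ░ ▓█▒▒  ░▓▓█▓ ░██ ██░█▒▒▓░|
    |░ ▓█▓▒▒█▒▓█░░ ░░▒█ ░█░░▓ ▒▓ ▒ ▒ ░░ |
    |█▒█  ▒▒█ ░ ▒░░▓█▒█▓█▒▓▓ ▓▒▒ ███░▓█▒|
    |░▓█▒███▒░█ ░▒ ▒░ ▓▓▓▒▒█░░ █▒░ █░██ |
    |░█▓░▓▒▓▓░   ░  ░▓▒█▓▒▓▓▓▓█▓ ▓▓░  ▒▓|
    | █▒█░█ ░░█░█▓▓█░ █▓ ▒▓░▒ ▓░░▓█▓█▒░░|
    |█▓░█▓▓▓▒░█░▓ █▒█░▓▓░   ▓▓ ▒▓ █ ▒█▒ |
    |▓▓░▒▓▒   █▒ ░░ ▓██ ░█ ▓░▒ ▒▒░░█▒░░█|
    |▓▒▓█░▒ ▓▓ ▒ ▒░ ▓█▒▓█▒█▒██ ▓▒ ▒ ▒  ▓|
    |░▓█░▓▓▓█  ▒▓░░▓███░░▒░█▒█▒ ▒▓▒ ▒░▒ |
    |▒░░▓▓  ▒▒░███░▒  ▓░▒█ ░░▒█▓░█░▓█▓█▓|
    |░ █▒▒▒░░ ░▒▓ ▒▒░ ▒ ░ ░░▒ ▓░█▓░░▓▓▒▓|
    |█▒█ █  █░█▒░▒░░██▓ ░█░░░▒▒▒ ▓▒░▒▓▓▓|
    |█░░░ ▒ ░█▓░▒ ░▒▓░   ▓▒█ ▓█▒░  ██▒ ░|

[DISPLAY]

     ┃■■■■■■┃▓█▒█▒█▓▒█▒ ██ ░▓ ░ ░┃       ┃   
     ┃■■■■■■┃▒  ░▒▓  ░ ░ ▓█ █ █▒▓┃       ┃   
     ┃■■■■■■┃▓▒▒▓▒░▒ ░░▓█▓█░░█ ▒ ┃       ┃   
     ┃■■■■■■┃▓▒█▒ ▒▓ ░▓ █░██░█░░▓┃       ┃   
     ┗━━━━━━┃░█░ ▒░▓█░▒▓▓░▒▒░▓ ▓ ┃━━━━━━━┛   
            ┃▓░▒▒░▓▒  ░ ▓█▒▒  ░▓▓┃           
            ┃░ ▓█▓▒▒█▒▓█░░ ░░▒█ ░┃           
       ┏━━━━┃█▒█  ▒▒█ ░ ▒░░▓█▒█▓█┃           
       ┃ Fil┃░▓█▒███▒░█ ░▒ ▒░ ▓▓▓┃           
       ┠────┃░█▓░▓▒▓▓░   ░  ░▓▒█▓┃           
       ┃2024┃ █▒█░█ ░░█░█▓▓█░ █▓ ┃           
       ┃2024┃█▓░█▓▓▓▒░█░▓ █▒█░▓▓░┃           
       ┃2024┃▓▓░▒▓▒   █▒ ░░ ▓██ ░┃           
       ┃2024┗━━━━━━━━━━━━━━━━━━━━┛           
       ┃2024-01-15 00:00:17.░┃               
       ┃2024-01-15 00:00:17.░┃               
       ┃2024-01-15 00:00:22.░┃               
       ┃2024-01-15 00:00:23.▼┃               
       ┗━━━━━━━━━━━━━━━━━━━━━┛               
                                             


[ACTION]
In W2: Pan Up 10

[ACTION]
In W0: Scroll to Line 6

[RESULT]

     ┃■■■■■■┃▓█▒█▒█▓▒█▒ ██ ░▓ ░ ░┃       ┃   
     ┃■■■■■■┃▒  ░▒▓  ░ ░ ▓█ █ █▒▓┃       ┃   
     ┃■■■■■■┃▓▒▒▓▒░▒ ░░▓█▓█░░█ ▒ ┃       ┃   
     ┃■■■■■■┃▓▒█▒ ▒▓ ░▓ █░██░█░░▓┃       ┃   
     ┗━━━━━━┃░█░ ▒░▓█░▒▓▓░▒▒░▓ ▓ ┃━━━━━━━┛   
            ┃▓░▒▒░▓▒  ░ ▓█▒▒  ░▓▓┃           
            ┃░ ▓█▓▒▒█▒▓█░░ ░░▒█ ░┃           
       ┏━━━━┃█▒█  ▒▒█ ░ ▒░░▓█▒█▓█┃           
       ┃ Fil┃░▓█▒███▒░█ ░▒ ▒░ ▓▓▓┃           
       ┠────┃░█▓░▓▒▓▓░   ░  ░▓▒█▓┃           
       ┃2024┃ █▒█░█ ░░█░█▓▓█░ █▓ ┃           
       ┃2024┃█▓░█▓▓▓▒░█░▓ █▒█░▓▓░┃           
       ┃2024┃▓▓░▒▓▒   █▒ ░░ ▓██ ░┃           
       ┃2024┗━━━━━━━━━━━━━━━━━━━━┛           
       ┃2024-01-15 00:00:27.░┃               
       ┃2024-01-15 00:00:32.░┃               
       ┃2024-01-15 00:00:34.░┃               
       ┃2024-01-15 00:00:38.▼┃               
       ┗━━━━━━━━━━━━━━━━━━━━━┛               
                                             
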